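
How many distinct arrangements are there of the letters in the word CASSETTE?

Letter multiplicities in CASSETTE: A×1, C×1, E×2, S×2, T×2.
So there are 8! / (2!·2!·2!) = 5040 distinguishable arrangements.

5040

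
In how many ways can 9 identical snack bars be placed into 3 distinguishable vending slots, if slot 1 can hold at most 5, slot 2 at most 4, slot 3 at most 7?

27

By stars and bars, unrestricted non-negative solutions to x_1+…+x_3 = 9 number C(9+2,2) = 55.
Subtract solutions that violate a single cap (substitute x_i' = x_i − (cap_i+1)): x_1 ≥ 6 gives C(5,2) = 10; x_2 ≥ 5 gives C(6,2) = 15; x_3 ≥ 8 gives C(3,2) = 3. Together 28.
No two caps can be exceeded simultaneously, so the pair terms are all 0.
By inclusion–exclusion the count is 55 − 28 + 0 = 27.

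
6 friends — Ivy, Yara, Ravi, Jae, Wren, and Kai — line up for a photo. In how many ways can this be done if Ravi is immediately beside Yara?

240

Place the 4 others and the Ravi-Yara pair as 5 objects in a line; the pair has 2 internal arrangements.
So the count is 2·(5)! = 240.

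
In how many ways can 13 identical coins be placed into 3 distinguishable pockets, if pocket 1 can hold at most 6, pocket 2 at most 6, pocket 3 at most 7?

28

Without the upper bounds there are C(15,2) = 105 ways to split 13 among 3 pockets.
Subtract solutions that violate a single cap (substitute x_i' = x_i − (cap_i+1)): x_1 ≥ 7 gives C(8,2) = 28; x_2 ≥ 7 gives C(8,2) = 28; x_3 ≥ 8 gives C(7,2) = 21. Together 77.
No two caps can be exceeded simultaneously, so the pair terms are all 0.
By inclusion–exclusion the count is 105 − 77 + 0 = 28.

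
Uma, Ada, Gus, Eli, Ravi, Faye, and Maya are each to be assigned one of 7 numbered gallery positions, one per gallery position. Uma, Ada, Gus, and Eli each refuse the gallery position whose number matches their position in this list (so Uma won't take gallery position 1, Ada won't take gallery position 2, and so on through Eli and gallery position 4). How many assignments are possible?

2790

Let Aᵢ (for 1 ≤ i ≤ 4) be the placements that put person i in their forbidden gallery position. Any j of these fix j positions, leaving (7−j)! ways to fill the rest, and there are C(4,j) ways to pick which j.
By inclusion–exclusion, the number of valid placements is Σ_{j=0}^{4} (−1)^j C(4,j)·(7−j)!.
Computing: 5040 − 2880 + 720 − 96 + 6 = 2790.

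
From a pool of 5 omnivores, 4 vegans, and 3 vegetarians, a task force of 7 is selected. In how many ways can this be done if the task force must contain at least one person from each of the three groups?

Total 7-person selections from all 12: C(12,7) = 792.
Selections missing a whole group: no omnivores → C(7,7) = 1; no vegans → C(8,7) = 8; no vegetarians → C(9,7) = 36.
Add back selections omitting two groups (i.e. drawn from a single group): C(5,7) + C(4,7) + C(3,7) = 0.
By inclusion–exclusion: 792 − 45 + 0 = 747.

747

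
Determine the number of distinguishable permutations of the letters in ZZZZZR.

Letter multiplicities in ZZZZZR: R×1, Z×5.
Dividing 6! = 720 by 5! = 120 for the repeated letters gives 6.

6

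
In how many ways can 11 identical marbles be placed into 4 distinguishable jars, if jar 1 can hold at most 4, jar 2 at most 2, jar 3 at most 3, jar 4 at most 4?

By stars and bars, unrestricted non-negative solutions to x_1+…+x_4 = 11 number C(11+3,3) = 364.
Subtract solutions that violate a single cap (substitute x_i' = x_i − (cap_i+1)): x_1 ≥ 5 gives C(9,3) = 84; x_2 ≥ 3 gives C(11,3) = 165; x_3 ≥ 4 gives C(10,3) = 120; x_4 ≥ 5 gives C(9,3) = 84. Together 453.
Add back pairs where two caps are both exceeded: 20 + 10 + 4 + 35 + 20 + 10 = 99.
By inclusion–exclusion the count is 364 − 453 + 99 = 10.

10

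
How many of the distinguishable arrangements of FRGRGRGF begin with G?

210

Fix G in the first position and arrange the remaining 7 letters.
Those 7 letters have F appearing twice, G appearing twice, and R appearing 3 times, giving (7)!/(3!·2!·2!) = 210.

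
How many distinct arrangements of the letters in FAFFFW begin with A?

5

Fix A in the first position and arrange the remaining 5 letters.
Those 5 letters have F appearing 4 times, giving (5)!/(4!) = 5.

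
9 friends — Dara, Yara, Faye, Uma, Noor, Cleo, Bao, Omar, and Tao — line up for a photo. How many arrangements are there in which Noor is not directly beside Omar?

Of the 9! = 362880 arrangements, those with Noor and Omar adjacent number 2 × 8! = 80640 (treat the pair as a block with 2 internal orders).
So 362880 − 80640 = 282240 arrangements keep them apart.

282240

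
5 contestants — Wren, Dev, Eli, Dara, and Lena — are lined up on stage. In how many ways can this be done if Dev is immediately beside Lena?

Treat {Dev, Lena} as a single unit. There are 4 units to order, and the pair itself can be ordered 2 ways.
That gives 2 × 4! = 2 × 24 = 48.

48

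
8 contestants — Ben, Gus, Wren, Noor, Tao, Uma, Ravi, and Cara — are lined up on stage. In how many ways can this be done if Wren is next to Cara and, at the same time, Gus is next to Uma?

2880

Treat {Wren,Cara} as one block (2 orders) and {Gus,Uma} as another (2 orders).
That leaves 6 units to arrange: 2 × 2 × 6! = 4 × 720 = 2880.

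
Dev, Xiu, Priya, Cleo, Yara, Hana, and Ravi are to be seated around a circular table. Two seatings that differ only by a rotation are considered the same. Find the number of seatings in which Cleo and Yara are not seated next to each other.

480

Without the restriction there are (6)! = 720 seatings.
Seatings with Cleo beside Yara: treat them as a block with 2 internal orders, giving 2 × (5)! = 240.
Subtracting, 720 − 240 = 480.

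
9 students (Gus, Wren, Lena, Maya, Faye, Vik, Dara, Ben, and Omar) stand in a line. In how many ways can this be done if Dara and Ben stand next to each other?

80640

Place the 7 others and the Dara-Ben pair as 8 objects in a line; the pair has 2 internal arrangements.
So the count is 2·(8)! = 80640.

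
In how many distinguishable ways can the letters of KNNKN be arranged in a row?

The 5 letters of KNNKN have repeats: K appearing twice and N appearing 3 times.
The number of distinct arrangements is 5!/(3!·2!) = 120/12 = 10.

10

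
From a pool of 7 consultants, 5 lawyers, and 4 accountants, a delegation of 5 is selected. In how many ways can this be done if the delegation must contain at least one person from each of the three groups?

Total 5-person selections from all 16: C(16,5) = 4368.
Selections missing a whole group: no consultants → C(9,5) = 126; no lawyers → C(11,5) = 462; no accountants → C(12,5) = 792.
Add back selections omitting two groups (i.e. drawn from a single group): C(7,5) + C(5,5) + C(4,5) = 22.
By inclusion–exclusion: 4368 − 1380 + 22 = 3010.

3010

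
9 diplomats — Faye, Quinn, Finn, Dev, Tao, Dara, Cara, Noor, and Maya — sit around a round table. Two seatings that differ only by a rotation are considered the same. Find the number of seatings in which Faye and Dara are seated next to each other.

10080

Glue Faye and Dara into a block (2 internal orders). Seating 8 units around a circle gives (7)! arrangements.
So 2 × (7)! = 2 × 5040 = 10080.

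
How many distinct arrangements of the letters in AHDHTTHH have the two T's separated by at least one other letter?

630

There are 8!/(4!·2!) = 840 arrangements of AHDHTTHH in total.
If the two T's are adjacent, glue them into one block, leaving 7 items to arrange: (7)!/(4!) = 210 ways.
Hence 840 − 210 = 630.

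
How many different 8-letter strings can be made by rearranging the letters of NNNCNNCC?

56

Letter multiplicities in NNNCNNCC: C×3, N×5.
The number of distinct arrangements is 8!/(5!·3!) = 40320/720 = 56.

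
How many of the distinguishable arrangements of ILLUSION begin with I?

2520

Fix I in the first position and arrange the remaining 7 letters.
Those 7 letters have L appearing twice, giving (7)!/(2!) = 2520.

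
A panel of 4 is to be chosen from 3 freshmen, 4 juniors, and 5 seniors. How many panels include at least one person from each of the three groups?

270

Total 4-person selections from all 12: C(12,4) = 495.
Selections missing a whole group: no freshmen → C(9,4) = 126; no juniors → C(8,4) = 70; no seniors → C(7,4) = 35.
Add back selections omitting two groups (i.e. drawn from a single group): C(3,4) + C(4,4) + C(5,4) = 6.
By inclusion–exclusion: 495 − 231 + 6 = 270.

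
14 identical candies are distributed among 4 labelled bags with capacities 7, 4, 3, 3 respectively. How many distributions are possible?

By stars and bars, unrestricted non-negative solutions to x_1+…+x_4 = 14 number C(14+3,3) = 680.
Subtract solutions that violate a single cap (substitute x_i' = x_i − (cap_i+1)): x_1 ≥ 8 gives C(9,3) = 84; x_2 ≥ 5 gives C(12,3) = 220; x_3 ≥ 4 gives C(13,3) = 286; x_4 ≥ 4 gives C(13,3) = 286. Together 876.
Add back pairs where two caps are both exceeded: 4 + 10 + 10 + 56 + 56 + 84 = 220.
Subtract triples: 0 + 0 + 0 + 4 = 4.
By inclusion–exclusion the count is 680 − 876 + 220 − 4 = 20.

20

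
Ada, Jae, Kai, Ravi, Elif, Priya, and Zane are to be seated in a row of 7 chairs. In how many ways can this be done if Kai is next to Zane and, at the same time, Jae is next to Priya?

Treat {Kai,Zane} as one block (2 orders) and {Jae,Priya} as another (2 orders).
That leaves 5 units to arrange: 2 × 2 × 5! = 4 × 120 = 480.

480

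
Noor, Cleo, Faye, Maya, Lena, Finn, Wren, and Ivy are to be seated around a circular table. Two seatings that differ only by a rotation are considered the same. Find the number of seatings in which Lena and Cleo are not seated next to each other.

3600

All circular seatings of 8 people number (7)! = 5040.
Seatings with Lena beside Cleo: treat them as a block with 2 internal orders, giving 2 × (6)! = 1440.
Subtracting, 5040 − 1440 = 3600.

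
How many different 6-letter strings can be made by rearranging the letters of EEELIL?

The 6 letters of EEELIL have repeats: E appearing 3 times and L appearing twice.
Dividing 6! = 720 by 3!·2! = 12 for the repeated letters gives 60.

60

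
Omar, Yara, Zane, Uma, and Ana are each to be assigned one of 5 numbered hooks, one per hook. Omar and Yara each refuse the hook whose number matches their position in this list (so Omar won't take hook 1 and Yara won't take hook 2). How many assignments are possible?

Let Aᵢ (for i ∈ {1, 2}) be the placements that put person i in their forbidden hook. Any j of these fix j positions, leaving (5−j)! ways to fill the rest, and there are C(2,j) ways to pick which j.
By inclusion–exclusion, the number of valid placements is Σ_{j=0}^{2} (−1)^j C(2,j)·(5−j)!.
Computing: 120 − 48 + 6 = 78.

78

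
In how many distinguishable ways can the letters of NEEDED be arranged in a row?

60

The 6 letters of NEEDED have repeats: D appearing twice and E appearing 3 times.
Dividing 6! = 720 by 3!·2! = 12 for the repeated letters gives 60.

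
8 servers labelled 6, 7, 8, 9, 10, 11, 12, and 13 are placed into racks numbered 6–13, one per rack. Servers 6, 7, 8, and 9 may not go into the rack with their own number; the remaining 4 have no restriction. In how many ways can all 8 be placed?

24024

Let Aᵢ (for 6 ≤ i ≤ 9) be the placements that put server i in its forbidden rack. Any j of these fix j positions, leaving (8−j)! ways to fill the rest, and there are C(4,j) ways to pick which j.
By inclusion–exclusion, the number of valid placements is Σ_{j=0}^{4} (−1)^j C(4,j)·(8−j)!.
Computing: 40320 − 20160 + 4320 − 480 + 24 = 24024.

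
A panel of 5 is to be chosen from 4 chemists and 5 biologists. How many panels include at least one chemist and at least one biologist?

With no constraint there are C(9,5) = 126 possible selections.
Selections missing a whole group: no chemists → C(5,5) = 1; no biologists → C(4,5) = 0.
Both groups omitted at once is impossible, so 126 − 1 = 125.

125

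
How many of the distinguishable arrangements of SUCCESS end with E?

60

With the last slot taken by E, it remains to arrange the other 6 letters (SUCCSS).
Those 6 letters have C appearing twice and S appearing 3 times, giving (6)!/(3!·2!) = 60.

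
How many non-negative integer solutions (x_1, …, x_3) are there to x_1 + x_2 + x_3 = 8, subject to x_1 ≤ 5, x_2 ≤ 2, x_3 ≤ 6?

15

Without the upper bounds there are C(10,2) = 45 ways to split 8 among 3 variables.
Subtract solutions that violate a single cap (substitute x_i' = x_i − (cap_i+1)): x_1 ≥ 6 gives C(4,2) = 6; x_2 ≥ 3 gives C(7,2) = 21; x_3 ≥ 7 gives C(3,2) = 3. Together 30.
No two caps can be exceeded simultaneously, so the pair terms are all 0.
By inclusion–exclusion the count is 45 − 30 + 0 = 15.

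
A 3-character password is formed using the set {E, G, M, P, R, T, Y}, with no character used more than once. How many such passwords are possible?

210

Choose and order 3 of the 7 symbols: the first character has 7 options, the next 6, then 5.
That product is 7 × 6 × 5 = 210.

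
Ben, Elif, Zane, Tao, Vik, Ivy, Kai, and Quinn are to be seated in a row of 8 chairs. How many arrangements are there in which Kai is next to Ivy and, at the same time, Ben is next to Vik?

2880

Treat {Kai,Ivy} as one block (2 orders) and {Ben,Vik} as another (2 orders).
That leaves 6 units to arrange: 2 × 2 × 6! = 4 × 720 = 2880.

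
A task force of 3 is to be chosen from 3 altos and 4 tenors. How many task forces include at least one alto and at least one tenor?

30

With no constraint there are C(7,3) = 35 possible selections.
Subtract selections that omit an entire group: no altos → C(4,3) = 4; no tenors → C(3,3) = 1.
Both groups omitted at once is impossible, so 35 − 5 = 30.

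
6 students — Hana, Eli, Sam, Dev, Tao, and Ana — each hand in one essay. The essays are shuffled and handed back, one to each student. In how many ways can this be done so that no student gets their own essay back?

Count assignments avoiding every fixed point. For any j of the 6 students fixed to their own essay, the other 6−j can be arranged in (6−j)! ways.
By inclusion–exclusion this is Σ_{j=0}^{6} (−1)^j C(6,j)·(6−j)!.
Computing: 720 − 720 + 360 − 120 + 30 − 6 + 1 = 265.

265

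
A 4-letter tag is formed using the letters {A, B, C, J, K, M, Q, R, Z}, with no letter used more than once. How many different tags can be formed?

3024

This is a permutation of 4 out of 9: P(9,4) = 9!/5!.
9 × 8 × 7 × 6 = 3024.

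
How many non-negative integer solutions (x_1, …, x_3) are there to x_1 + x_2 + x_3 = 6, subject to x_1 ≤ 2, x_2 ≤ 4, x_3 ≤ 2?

Without the upper bounds there are C(8,2) = 28 ways to split 6 among 3 variables.
Subtract solutions that violate a single cap (substitute x_i' = x_i − (cap_i+1)): x_1 ≥ 3 gives C(5,2) = 10; x_2 ≥ 5 gives C(3,2) = 3; x_3 ≥ 3 gives C(5,2) = 10. Together 23.
Add back pairs where two caps are both exceeded: 0 + 1 + 0 = 1.
By inclusion–exclusion the count is 28 − 23 + 1 = 6.

6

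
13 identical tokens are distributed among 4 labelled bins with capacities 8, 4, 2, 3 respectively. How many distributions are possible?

Without the upper bounds there are C(16,3) = 560 ways to split 13 among 4 bins.
Subtract solutions that violate a single cap (substitute x_i' = x_i − (cap_i+1)): x_1 ≥ 9 gives C(7,3) = 35; x_2 ≥ 5 gives C(11,3) = 165; x_3 ≥ 3 gives C(13,3) = 286; x_4 ≥ 4 gives C(12,3) = 220. Together 706.
Add back pairs where two caps are both exceeded: 0 + 4 + 1 + 56 + 35 + 84 = 180.
Subtract triples: 0 + 0 + 0 + 4 = 4.
By inclusion–exclusion the count is 560 − 706 + 180 − 4 = 30.

30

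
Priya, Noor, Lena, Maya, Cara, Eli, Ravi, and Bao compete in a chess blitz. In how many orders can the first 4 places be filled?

1680

This is an ordered selection of 4 from 8: P(8,4).
That gives 8 × 7 × 6 × 5 = 1680.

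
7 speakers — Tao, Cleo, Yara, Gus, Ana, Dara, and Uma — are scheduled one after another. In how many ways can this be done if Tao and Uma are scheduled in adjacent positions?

Place the 5 others and the Tao-Uma pair as 6 objects in a line; the pair has 2 internal arrangements.
That gives 2 × 6! = 2 × 720 = 1440.

1440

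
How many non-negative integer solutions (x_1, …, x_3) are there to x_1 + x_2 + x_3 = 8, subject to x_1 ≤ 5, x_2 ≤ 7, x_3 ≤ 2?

17

Without the upper bounds there are C(10,2) = 45 ways to split 8 among 3 variables.
Subtract solutions that violate a single cap (substitute x_i' = x_i − (cap_i+1)): x_1 ≥ 6 gives C(4,2) = 6; x_2 ≥ 8 gives C(2,2) = 1; x_3 ≥ 3 gives C(7,2) = 21. Together 28.
No two caps can be exceeded simultaneously, so the pair terms are all 0.
By inclusion–exclusion the count is 45 − 28 + 0 = 17.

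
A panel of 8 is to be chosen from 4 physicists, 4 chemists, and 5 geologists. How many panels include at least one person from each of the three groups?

Unrestricted: C(13,8) = 1287 ways to pick any 8 of the 13.
Selections missing a whole group: no physicists → C(9,8) = 9; no chemists → C(9,8) = 9; no geologists → C(8,8) = 1.
Add back selections omitting two groups (i.e. drawn from a single group): C(4,8) + C(4,8) + C(5,8) = 0.
By inclusion–exclusion: 1287 − 19 + 0 = 1268.

1268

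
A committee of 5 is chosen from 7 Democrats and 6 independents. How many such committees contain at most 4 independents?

Split by how many independents are chosen (0 through 4).
Sum: C(6,0)·C(7,5) + C(6,1)·C(7,4) + C(6,2)·C(7,3) + C(6,3)·C(7,2) + C(6,4)·C(7,1) = 21 + 210 + 525 + 420 + 105 = 1281.

1281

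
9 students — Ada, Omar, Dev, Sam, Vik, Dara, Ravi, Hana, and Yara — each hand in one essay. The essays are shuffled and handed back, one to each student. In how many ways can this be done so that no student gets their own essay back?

133496

This is the derangement count D_9: permutations of 9 items with no fixed point.
By inclusion–exclusion this is Σ_{j=0}^{9} (−1)^j C(9,j)·(9−j)!.
Computing: 362880 − 362880 + 181440 − 60480 + 15120 − 3024 + 504 − 72 + 9 − 1 = 133496.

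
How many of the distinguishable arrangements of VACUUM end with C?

Fix C in the last position and arrange the remaining 5 letters.
Those 5 letters have U appearing twice, giving (5)!/(2!) = 60.

60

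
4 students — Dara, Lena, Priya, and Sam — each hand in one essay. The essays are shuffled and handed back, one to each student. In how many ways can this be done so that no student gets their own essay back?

This is the derangement count D_4: permutations of 4 items with no fixed point.
By inclusion–exclusion this is Σ_{j=0}^{4} (−1)^j C(4,j)·(4−j)!.
Computing: 24 − 24 + 12 − 4 + 1 = 9.

9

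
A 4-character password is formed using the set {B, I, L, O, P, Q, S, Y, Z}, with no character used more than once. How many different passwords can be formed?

3024

With no repetition, fill the 4 characters in order: 9 choices, then 8, down to 6.
That product is 9 × 8 × 7 × 6 = 3024.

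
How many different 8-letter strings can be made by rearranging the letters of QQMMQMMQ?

The 8 letters of QQMMQMMQ have repeats: M appearing 4 times and Q appearing 4 times.
The number of distinct arrangements is 8!/(4!·4!) = 40320/576 = 70.

70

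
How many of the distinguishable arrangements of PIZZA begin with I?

12

Fix I in the first position and arrange the remaining 4 letters.
Those 4 letters have Z appearing twice, giving (4)!/(2!) = 12.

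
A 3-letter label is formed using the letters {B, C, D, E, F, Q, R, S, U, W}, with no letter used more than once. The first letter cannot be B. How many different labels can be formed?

648

The first letter has 10−1 = 9 choices (anything except B).
The remaining 2 letters are filled from the other 9 symbols without repetition: 9 × 8 = 72.
Total: 9 × 72 = 648.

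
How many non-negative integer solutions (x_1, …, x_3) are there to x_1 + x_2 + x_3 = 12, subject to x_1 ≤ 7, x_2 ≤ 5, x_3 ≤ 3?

Ignoring the caps, the number of non-negative solutions to x_1+…+x_3 = 12 is C(14,2) = 91.
Subtract solutions that violate a single cap (substitute x_i' = x_i − (cap_i+1)): x_1 ≥ 8 gives C(6,2) = 15; x_2 ≥ 6 gives C(8,2) = 28; x_3 ≥ 4 gives C(10,2) = 45. Together 88.
Add back pairs where two caps are both exceeded: 0 + 1 + 6 = 7.
By inclusion–exclusion the count is 91 − 88 + 7 = 10.

10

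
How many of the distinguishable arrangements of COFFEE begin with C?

30

With the first slot taken by C, it remains to arrange the other 5 letters (OFFEE).
Those 5 letters have E appearing twice and F appearing twice, giving (5)!/(2!·2!) = 30.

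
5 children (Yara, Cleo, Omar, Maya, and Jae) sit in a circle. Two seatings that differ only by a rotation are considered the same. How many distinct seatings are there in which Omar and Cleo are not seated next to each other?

All circular seatings of 5 people number (4)! = 24.
Those with Omar next to Cleo: fuse the pair into one unit and seat 4 units around a circle — 2·(3)! = 12.
Subtracting, 24 − 12 = 12.

12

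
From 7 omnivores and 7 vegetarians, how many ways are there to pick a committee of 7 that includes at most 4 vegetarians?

Split by how many vegetarians are chosen (0 through 4).
Sum: C(7,0)·C(7,7) + C(7,1)·C(7,6) + C(7,2)·C(7,5) + C(7,3)·C(7,4) + C(7,4)·C(7,3) = 1 + 49 + 441 + 1225 + 1225 = 2941.

2941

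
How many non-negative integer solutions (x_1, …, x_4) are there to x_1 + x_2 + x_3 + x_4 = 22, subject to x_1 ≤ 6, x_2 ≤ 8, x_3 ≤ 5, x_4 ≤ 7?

Without the upper bounds there are C(25,3) = 2300 ways to split 22 among 4 variables.
Subtract solutions that violate a single cap (substitute x_i' = x_i − (cap_i+1)): x_1 ≥ 7 gives C(18,3) = 816; x_2 ≥ 9 gives C(16,3) = 560; x_3 ≥ 6 gives C(19,3) = 969; x_4 ≥ 8 gives C(17,3) = 680. Together 3025.
Add back pairs where two caps are both exceeded: 84 + 220 + 120 + 120 + 56 + 165 = 765.
Subtract triples: 1 + 0 + 4 + 0 = 5.
By inclusion–exclusion the count is 2300 − 3025 + 765 − 5 = 35.

35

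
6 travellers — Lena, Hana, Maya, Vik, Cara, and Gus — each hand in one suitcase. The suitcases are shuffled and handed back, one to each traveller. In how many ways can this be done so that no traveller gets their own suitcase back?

265

Let Aᵢ be the assignments in which traveller i gets their own suitcase. We want the size of the complement of A₁∪…∪A_6.
By inclusion–exclusion this is Σ_{j=0}^{6} (−1)^j C(6,j)·(6−j)!.
Computing: 720 − 720 + 360 − 120 + 30 − 6 + 1 = 265.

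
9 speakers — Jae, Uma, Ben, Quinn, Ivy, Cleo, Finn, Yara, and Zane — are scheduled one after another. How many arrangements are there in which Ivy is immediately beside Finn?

80640

Treat {Ivy, Finn} as a single unit. There are 8 units to order, and the pair itself can be ordered 2 ways.
That gives 2 × 8! = 2 × 40320 = 80640.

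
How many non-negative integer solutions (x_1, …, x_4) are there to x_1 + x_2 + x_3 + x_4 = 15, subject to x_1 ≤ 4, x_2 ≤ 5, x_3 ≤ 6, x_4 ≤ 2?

Ignoring the caps, the number of non-negative solutions to x_1+…+x_4 = 15 is C(18,3) = 816.
Subtract solutions that violate a single cap (substitute x_i' = x_i − (cap_i+1)): x_1 ≥ 5 gives C(13,3) = 286; x_2 ≥ 6 gives C(12,3) = 220; x_3 ≥ 7 gives C(11,3) = 165; x_4 ≥ 3 gives C(15,3) = 455. Together 1126.
Add back pairs where two caps are both exceeded: 35 + 20 + 120 + 10 + 84 + 56 = 325.
Subtract triples: 0 + 4 + 1 + 0 = 5.
By inclusion–exclusion the count is 816 − 1126 + 325 − 5 = 10.

10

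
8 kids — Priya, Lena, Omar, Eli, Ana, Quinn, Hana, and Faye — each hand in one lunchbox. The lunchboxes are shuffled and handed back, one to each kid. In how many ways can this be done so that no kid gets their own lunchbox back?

14833

Let Aᵢ be the assignments in which kid i gets their own lunchbox. We want the size of the complement of A₁∪…∪A_8.
By inclusion–exclusion this is Σ_{j=0}^{8} (−1)^j C(8,j)·(8−j)!.
Computing: 40320 − 40320 + 20160 − 6720 + 1680 − 336 + 56 − 8 + 1 = 14833.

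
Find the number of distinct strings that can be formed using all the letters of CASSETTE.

CASSETTE has 8 letters with E appearing twice, S appearing twice, and T appearing twice.
So there are 8! / (2!·2!·2!) = 5040 distinguishable arrangements.

5040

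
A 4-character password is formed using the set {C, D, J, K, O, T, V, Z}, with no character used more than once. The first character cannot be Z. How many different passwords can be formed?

The first character has 8−1 = 7 choices (anything except Z).
The remaining 3 characters are filled from the other 7 symbols without repetition: 7 × 6 × 5 = 210.
Total: 7 × 210 = 1470.

1470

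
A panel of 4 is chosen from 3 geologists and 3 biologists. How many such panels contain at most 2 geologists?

12

Split by how many geologists are chosen (0 through 2).
Sum: C(3,0)·C(3,4) + C(3,1)·C(3,3) + C(3,2)·C(3,2) = 0 + 3 + 9 = 12.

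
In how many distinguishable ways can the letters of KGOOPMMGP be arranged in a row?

22680

Letter multiplicities in KGOOPMMGP: G×2, K×1, M×2, O×2, P×2.
The number of distinct arrangements is 9!/(2!·2!·2!·2!) = 362880/16 = 22680.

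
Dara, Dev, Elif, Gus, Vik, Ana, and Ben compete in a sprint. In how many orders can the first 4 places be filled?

840

This is an ordered selection of 4 from 7: P(7,4).
That gives 7 × 6 × 5 × 4 = 840.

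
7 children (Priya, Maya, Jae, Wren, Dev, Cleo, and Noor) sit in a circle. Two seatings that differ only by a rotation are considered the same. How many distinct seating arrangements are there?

Around a circle, 7 distinct people have 7!/7 = (6)! = 720 rotationally distinct seatings.

720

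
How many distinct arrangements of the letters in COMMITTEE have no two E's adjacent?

There are 9!/(2!·2!·2!) = 45360 arrangements of COMMITTEE in total.
If the two E's are adjacent, glue them into one block, leaving 8 items to arrange: (8)!/(2!·2!) = 10080 ways.
Hence 45360 − 10080 = 35280.

35280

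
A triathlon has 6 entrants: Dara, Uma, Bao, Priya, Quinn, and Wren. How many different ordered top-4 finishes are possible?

360

This is an ordered selection of 4 from 6: P(6,4).
That gives 6 × 5 × 4 × 3 = 360.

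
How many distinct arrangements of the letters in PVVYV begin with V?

Fix V in the first position and arrange the remaining 4 letters.
Those 4 letters have V appearing twice, giving (4)!/(2!) = 12.

12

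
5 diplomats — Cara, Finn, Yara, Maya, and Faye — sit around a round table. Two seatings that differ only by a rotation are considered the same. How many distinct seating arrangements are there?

24

Around a circle, 5 distinct people have 5!/5 = (4)! = 24 rotationally distinct seatings.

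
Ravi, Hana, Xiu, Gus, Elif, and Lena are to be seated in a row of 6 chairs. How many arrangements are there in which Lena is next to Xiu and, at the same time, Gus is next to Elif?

Treat {Lena,Xiu} as one block (2 orders) and {Gus,Elif} as another (2 orders).
That leaves 4 units to arrange: 2 × 2 × 4! = 4 × 24 = 96.

96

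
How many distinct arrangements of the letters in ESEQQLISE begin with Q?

3360

With the first slot taken by Q, it remains to arrange the other 8 letters (ESEQLISE).
Those 8 letters have E appearing 3 times and S appearing twice, giving (8)!/(3!·2!) = 3360.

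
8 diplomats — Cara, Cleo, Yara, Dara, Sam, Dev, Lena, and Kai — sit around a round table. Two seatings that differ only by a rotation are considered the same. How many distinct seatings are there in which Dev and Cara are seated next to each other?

Treat {Dev, Cara} as one unit (2 internal orders) and seat the resulting 7 units around the table: (6)! circular arrangements.
So 2 × (6)! = 2 × 720 = 1440.

1440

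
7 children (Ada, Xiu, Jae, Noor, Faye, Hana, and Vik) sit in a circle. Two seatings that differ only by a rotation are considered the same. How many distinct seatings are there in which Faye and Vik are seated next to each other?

240

Treat {Faye, Vik} as one unit (2 internal orders) and seat the resulting 6 units around the table: (5)! circular arrangements.
So 2 × (5)! = 2 × 120 = 240.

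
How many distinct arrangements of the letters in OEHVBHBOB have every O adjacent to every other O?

Treat the 2 copies of O as a single block. The multiset to arrange is then {OO, B, B, B, E, H, H, V}, 8 items in all.
That gives (8)!/(3!·2!) = 3360 arrangements.

3360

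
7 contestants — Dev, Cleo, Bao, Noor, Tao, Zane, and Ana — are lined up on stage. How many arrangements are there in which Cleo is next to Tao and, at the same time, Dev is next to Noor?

Treat {Cleo,Tao} as one block (2 orders) and {Dev,Noor} as another (2 orders).
That leaves 5 units to arrange: 2 × 2 × 5! = 4 × 120 = 480.

480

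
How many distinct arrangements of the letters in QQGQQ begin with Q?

With the first slot taken by Q, it remains to arrange the other 4 letters (QGQQ).
Those 4 letters have Q appearing 3 times, giving (4)!/(3!) = 4.

4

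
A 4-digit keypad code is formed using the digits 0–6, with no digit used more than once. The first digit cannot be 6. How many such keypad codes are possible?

720

The first digit has 7−1 = 6 choices (anything except 6).
The remaining 3 digits are filled from the other 6 symbols without repetition: 6 × 5 × 4 = 120.
Total: 6 × 120 = 720.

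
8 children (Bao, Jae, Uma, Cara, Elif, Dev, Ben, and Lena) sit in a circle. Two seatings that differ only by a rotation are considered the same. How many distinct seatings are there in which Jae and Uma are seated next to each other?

Treat {Jae, Uma} as one unit (2 internal orders) and seat the resulting 7 units around the table: (6)! circular arrangements.
So 2 × (6)! = 2 × 720 = 1440.

1440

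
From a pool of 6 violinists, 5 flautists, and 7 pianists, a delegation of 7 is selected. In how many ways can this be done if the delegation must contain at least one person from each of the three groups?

28987

Total 7-person selections from all 18: C(18,7) = 31824.
Subtract selections that omit an entire group: no violinists → C(12,7) = 792; no flautists → C(13,7) = 1716; no pianists → C(11,7) = 330.
Add back selections omitting two groups (i.e. drawn from a single group): C(6,7) + C(5,7) + C(7,7) = 1.
By inclusion–exclusion: 31824 − 2838 + 1 = 28987.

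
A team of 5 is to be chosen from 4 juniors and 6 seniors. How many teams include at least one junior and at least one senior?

With no constraint there are C(10,5) = 252 possible selections.
Selections missing a whole group: no juniors → C(6,5) = 6; no seniors → C(4,5) = 0.
Both groups omitted at once is impossible, so 252 − 6 = 246.

246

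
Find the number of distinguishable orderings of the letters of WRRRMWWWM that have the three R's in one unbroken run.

105

Treat the 3 copies of R as a single block. The multiset to arrange is then {RRR, M, M, W, W, W, W}, 7 items in all.
That gives (7)!/(4!·2!) = 105 arrangements.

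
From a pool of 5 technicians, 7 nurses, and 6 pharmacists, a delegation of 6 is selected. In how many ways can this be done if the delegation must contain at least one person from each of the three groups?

15470

With no constraint there are C(18,6) = 18564 possible selections.
Selections missing a whole group: no technicians → C(13,6) = 1716; no nurses → C(11,6) = 462; no pharmacists → C(12,6) = 924.
Add back selections omitting two groups (i.e. drawn from a single group): C(5,6) + C(7,6) + C(6,6) = 8.
By inclusion–exclusion: 18564 − 3102 + 8 = 15470.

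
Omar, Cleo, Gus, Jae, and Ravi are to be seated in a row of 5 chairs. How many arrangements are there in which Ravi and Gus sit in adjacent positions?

Glue Ravi and Gus into one block (2 internal orders), leaving 4 units to arrange in a row.
That gives 2 × 4! = 2 × 24 = 48.

48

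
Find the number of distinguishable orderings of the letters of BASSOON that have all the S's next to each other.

Treat the 2 copies of S as a single block. The multiset to arrange is then {SS, A, B, N, O, O}, 6 items in all.
That gives (6)!/(2!) = 360 arrangements.

360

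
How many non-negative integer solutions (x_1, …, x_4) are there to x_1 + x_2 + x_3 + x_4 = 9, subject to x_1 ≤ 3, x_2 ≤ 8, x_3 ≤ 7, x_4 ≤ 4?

125

Without the upper bounds there are C(12,3) = 220 ways to split 9 among 4 variables.
Subtract solutions that violate a single cap (substitute x_i' = x_i − (cap_i+1)): x_1 ≥ 4 gives C(8,3) = 56; x_2 ≥ 9 gives C(3,3) = 1; x_3 ≥ 8 gives C(4,3) = 4; x_4 ≥ 5 gives C(7,3) = 35. Together 96.
Add back pairs where two caps are both exceeded: 0 + 0 + 1 + 0 + 0 + 0 = 1.
By inclusion–exclusion the count is 220 − 96 + 1 = 125.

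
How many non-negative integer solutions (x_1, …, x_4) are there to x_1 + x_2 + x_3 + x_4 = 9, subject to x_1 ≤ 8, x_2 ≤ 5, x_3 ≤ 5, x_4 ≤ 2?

97

Ignoring the caps, the number of non-negative solutions to x_1+…+x_4 = 9 is C(12,3) = 220.
Subtract solutions that violate a single cap (substitute x_i' = x_i − (cap_i+1)): x_1 ≥ 9 gives C(3,3) = 1; x_2 ≥ 6 gives C(6,3) = 20; x_3 ≥ 6 gives C(6,3) = 20; x_4 ≥ 3 gives C(9,3) = 84. Together 125.
Add back pairs where two caps are both exceeded: 0 + 0 + 0 + 0 + 1 + 1 = 2.
By inclusion–exclusion the count is 220 − 125 + 2 = 97.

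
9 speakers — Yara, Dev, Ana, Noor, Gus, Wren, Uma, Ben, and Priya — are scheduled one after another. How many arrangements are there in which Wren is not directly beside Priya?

Of the 9! = 362880 arrangements, those with Wren and Priya adjacent number 2 × 8! = 80640 (treat the pair as a block with 2 internal orders).
Complementary counting: 362880 − 80640 = 282240.

282240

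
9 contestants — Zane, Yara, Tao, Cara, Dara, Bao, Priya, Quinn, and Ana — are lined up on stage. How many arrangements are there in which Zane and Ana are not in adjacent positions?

There are 9! = 362880 arrangements in all. If Zane and Ana are adjacent, merging them into one block gives 2·(8)! = 80640 arrangements.
Complementary counting: 362880 − 80640 = 282240.

282240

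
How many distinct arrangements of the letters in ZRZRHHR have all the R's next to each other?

Treat the 3 copies of R as a single block. The multiset to arrange is then {RRR, H, H, Z, Z}, 5 items in all.
That gives (5)!/(2!·2!) = 30 arrangements.

30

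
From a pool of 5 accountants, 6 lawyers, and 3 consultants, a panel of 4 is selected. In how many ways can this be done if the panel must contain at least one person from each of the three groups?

495

With no constraint there are C(14,4) = 1001 possible selections.
Selections missing a whole group: no accountants → C(9,4) = 126; no lawyers → C(8,4) = 70; no consultants → C(11,4) = 330.
Add back selections omitting two groups (i.e. drawn from a single group): C(5,4) + C(6,4) + C(3,4) = 20.
By inclusion–exclusion: 1001 − 526 + 20 = 495.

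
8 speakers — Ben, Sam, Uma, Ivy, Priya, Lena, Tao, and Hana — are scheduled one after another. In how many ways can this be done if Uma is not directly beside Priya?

30240

There are 8! = 40320 arrangements in all. If Uma and Priya are adjacent, merging them into one block gives 2·(7)! = 10080 arrangements.
Complementary counting: 40320 − 10080 = 30240.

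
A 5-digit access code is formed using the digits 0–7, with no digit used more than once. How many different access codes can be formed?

Choose and order 5 of the 8 symbols: the first digit has 8 options, the next 7, and so on down to 4.
8 × 7 × 6 × 5 × 4 = 6720.

6720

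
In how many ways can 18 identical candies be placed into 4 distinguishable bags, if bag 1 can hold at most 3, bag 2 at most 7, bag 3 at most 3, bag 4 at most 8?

20

By stars and bars, unrestricted non-negative solutions to x_1+…+x_4 = 18 number C(18+3,3) = 1330.
Subtract solutions that violate a single cap (substitute x_i' = x_i − (cap_i+1)): x_1 ≥ 4 gives C(17,3) = 680; x_2 ≥ 8 gives C(13,3) = 286; x_3 ≥ 4 gives C(17,3) = 680; x_4 ≥ 9 gives C(12,3) = 220. Together 1866.
Add back pairs where two caps are both exceeded: 84 + 286 + 56 + 84 + 4 + 56 = 570.
Subtract triples: 10 + 0 + 4 + 0 = 14.
By inclusion–exclusion the count is 1330 − 1866 + 570 − 14 = 20.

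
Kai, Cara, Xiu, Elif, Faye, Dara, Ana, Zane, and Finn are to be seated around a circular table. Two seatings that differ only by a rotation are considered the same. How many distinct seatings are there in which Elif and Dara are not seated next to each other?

All circular seatings of 9 people number (8)! = 40320.
Those with Elif next to Dara: fuse the pair into one unit and seat 8 units around a circle — 2·(7)! = 10080.
Subtracting, 40320 − 10080 = 30240.

30240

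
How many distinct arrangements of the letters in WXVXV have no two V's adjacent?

18

Total arrangements of WXVXV: 5!/(2!·2!) = 30.
If the two V's are adjacent, glue them into one block, leaving 4 items to arrange: (4)!/(2!) = 12 ways.
Hence 30 − 12 = 18.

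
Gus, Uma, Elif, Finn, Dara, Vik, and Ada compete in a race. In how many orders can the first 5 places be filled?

There are 7 choices for 1st place, 6 for 2nd, and so on down to 3 for position 5.
That gives 7 × 6 × 5 × 4 × 3 = 2520.

2520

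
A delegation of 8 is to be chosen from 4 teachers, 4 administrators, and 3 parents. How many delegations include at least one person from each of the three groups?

164

Unrestricted: C(11,8) = 165 ways to pick any 8 of the 11.
Selections missing a whole group: no teachers → C(7,8) = 0; no administrators → C(7,8) = 0; no parents → C(8,8) = 1.
Add back selections omitting two groups (i.e. drawn from a single group): C(4,8) + C(4,8) + C(3,8) = 0.
By inclusion–exclusion: 165 − 1 + 0 = 164.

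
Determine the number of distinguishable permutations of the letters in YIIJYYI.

Letter multiplicities in YIIJYYI: I×3, J×1, Y×3.
The number of distinct arrangements is 7!/(3!·3!) = 5040/36 = 140.

140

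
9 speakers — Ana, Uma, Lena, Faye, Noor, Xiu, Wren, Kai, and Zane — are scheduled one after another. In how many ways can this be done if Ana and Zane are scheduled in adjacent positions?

80640

Place the 7 others and the Ana-Zane pair as 8 objects in a line; the pair has 2 internal arrangements.
That gives 2 × 8! = 2 × 40320 = 80640.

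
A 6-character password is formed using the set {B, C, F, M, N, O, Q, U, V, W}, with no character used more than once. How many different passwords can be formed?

151200

Choose and order 6 of the 10 symbols: the first character has 10 options, the next 9, and so on down to 5.
10 × 9 × 8 × 7 × 6 × 5 = 151200.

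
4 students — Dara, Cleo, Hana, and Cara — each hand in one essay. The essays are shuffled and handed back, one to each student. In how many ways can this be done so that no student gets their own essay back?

This is the derangement count D_4: permutations of 4 items with no fixed point.
By inclusion–exclusion this is Σ_{j=0}^{4} (−1)^j C(4,j)·(4−j)!.
Computing: 24 − 24 + 12 − 4 + 1 = 9.

9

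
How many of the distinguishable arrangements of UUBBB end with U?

4

Fix U in the last position and arrange the remaining 4 letters.
Those 4 letters have B appearing 3 times, giving (4)!/(3!) = 4.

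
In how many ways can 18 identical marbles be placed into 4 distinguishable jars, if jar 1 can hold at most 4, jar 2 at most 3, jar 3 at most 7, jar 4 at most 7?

By stars and bars, unrestricted non-negative solutions to x_1+…+x_4 = 18 number C(18+3,3) = 1330.
Subtract solutions that violate a single cap (substitute x_i' = x_i − (cap_i+1)): x_1 ≥ 5 gives C(16,3) = 560; x_2 ≥ 4 gives C(17,3) = 680; x_3 ≥ 8 gives C(13,3) = 286; x_4 ≥ 8 gives C(13,3) = 286. Together 1812.
Add back pairs where two caps are both exceeded: 220 + 56 + 56 + 84 + 84 + 10 = 510.
Subtract triples: 4 + 4 + 0 + 0 = 8.
By inclusion–exclusion the count is 1330 − 1812 + 510 − 8 = 20.

20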